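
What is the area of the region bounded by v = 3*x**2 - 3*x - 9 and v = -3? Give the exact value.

Set the curves equal: 3*x**2 - 3*x - 9 = -3, so 3*x**2 - 3*x - 6 = 0, which factors as 3*(x - 2)*(x + 1) = 0. The curves meet at x = -1, 2.
On [-1, 2], v = -3 is on top; that piece has area ∫[-1,2] (-(3*x**2 - 3*x - 6)) dx = 27/2.

27/2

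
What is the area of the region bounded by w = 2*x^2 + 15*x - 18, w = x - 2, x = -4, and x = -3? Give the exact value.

121/3

On [-4, -3], (2*x^2 + 15*x - 18) - (x - 2) = 2*x^2 + 14*x - 16 is ≤ 0 throughout, so the area is a single integral of |2*x^2 + 14*x - 16|.
∫[-4,-3] (2*x^2 + 14*x - 16) dx = -121/3; the area of that piece is 121/3.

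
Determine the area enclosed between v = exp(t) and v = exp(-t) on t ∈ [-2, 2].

The difference (exp(t)) - (exp(-t)) = exp(t) - exp(-t) changes sign at t = 0 inside [-2, 2], so split the integral there.
∫[-2,0] (exp(t) - exp(-t)) dt = -exp(2) - exp(-2) + 2; the area of that piece is -2 + exp(-2) + exp(2).
∫[0,2] (exp(t) - exp(-t)) dt = -2 + exp(-2) + exp(2).
Total area = (-2 + exp(-2) + exp(2)) + (-2 + exp(-2) + exp(2)) = -4 + 2*exp(-2) + 2*exp(2).

-4 + 2*exp(-2) + 2*exp(2)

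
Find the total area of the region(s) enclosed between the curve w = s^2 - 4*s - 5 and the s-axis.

The curve meets the s-axis where s^2 - 4*s - 5 = 0, i.e. (s - 5)*(s + 1) = 0, at s = -1, 5.
On [-1, 5] the curve lies below the axis; ∫[-1,5] (s^2 - 4*s - 5) ds = -36, giving area 36.

36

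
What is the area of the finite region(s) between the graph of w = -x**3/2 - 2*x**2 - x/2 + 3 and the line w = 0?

71/12

The curve meets the x-axis where -x**3/2 - 2*x**2 - x/2 + 3 = 0, i.e. -(x - 1)*(x + 2)*(x + 3)/2 = 0, at x = -3, -2, 1.
On [-3, -2] the curve lies below the axis; ∫[-3,-2] (-x**3/2 - 2*x**2 - x/2 + 3) dx = -7/24, giving area 7/24.
On [-2, 1] the curve lies above the axis; ∫[-2,1] (-x**3/2 - 2*x**2 - x/2 + 3) dx = 45/8, giving area 45/8.
Total area = 7/24 + 45/8 = 71/12.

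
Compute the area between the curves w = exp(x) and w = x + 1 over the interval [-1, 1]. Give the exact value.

On [-1, 1], (exp(x)) - (x + 1) = -x + exp(x) - 1 is ≥ 0 throughout, so the area is a single integral of |-x + exp(x) - 1|.
∫[-1,1] (-x + exp(x) - 1) dx = -2 - exp(-1) + exp(1).

-2 - exp(-1) + exp(1)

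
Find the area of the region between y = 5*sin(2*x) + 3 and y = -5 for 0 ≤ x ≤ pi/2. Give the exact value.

On [0, pi/2], (5*sin(2*x) + 3) - (-5) = 5*sin(2*x) + 8 is ≥ 0 throughout, so the area is a single integral of |5*sin(2*x) + 8|.
∫[0,pi/2] (5*sin(2*x) + 8) dx = 5 + 4*pi.

5 + 4*pi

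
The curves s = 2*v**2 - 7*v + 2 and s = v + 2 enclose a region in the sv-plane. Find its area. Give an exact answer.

64/3

Both boundary curves give s as a function of v, so integrate with respect to v. Setting them equal: 2*v**2 - 8*v = 0, i.e. 2*v*(v - 4) = 0, so they meet at v = 0, 4.
For v in [0, 4], s = 2*v**2 - 7*v + 2 is on the left; area = ∫[0,4] (-(2*v**2 - 8*v)) dv = 64/3.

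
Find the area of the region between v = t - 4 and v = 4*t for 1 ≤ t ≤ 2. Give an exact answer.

On [1, 2], (t - 4) - (4*t) = -3*t - 4 is ≤ 0 throughout, so the area is a single integral of |-3*t - 4|.
∫[1,2] (-3*t - 4) dt = -17/2; the area of that piece is 17/2.

17/2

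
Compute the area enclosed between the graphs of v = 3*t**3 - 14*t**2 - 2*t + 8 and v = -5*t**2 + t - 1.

24

Set the curves equal: 3*t**3 - 14*t**2 - 2*t + 8 = -5*t**2 + t - 1, so 3*t**3 - 9*t**2 - 3*t + 9 = 0, which factors as 3*(t - 3)*(t - 1)*(t + 1) = 0. The curves meet at t = -1, 1, 3.
On [-1, 1], v = 3*t**3 - 14*t**2 - 2*t + 8 is on top; that piece has area ∫[-1,1] (3*t**3 - 9*t**2 - 3*t + 9) dt = 12.
On [1, 3], v = -5*t**2 + t - 1 is on top; that piece has area ∫[1,3] (-(3*t**3 - 9*t**2 - 3*t + 9)) dt = 12.
Total enclosed area = 12 + 12 = 24.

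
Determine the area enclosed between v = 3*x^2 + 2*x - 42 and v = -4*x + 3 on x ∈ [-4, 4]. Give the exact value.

258

The difference (3*x^2 + 2*x - 42) - (-4*x + 3) = 3*x^2 + 6*x - 45 changes sign at x = 3 inside [-4, 4], so split the integral there.
∫[-4,3] (3*x^2 + 6*x - 45) dx = -245; the area of that piece is 245.
∫[3,4] (3*x^2 + 6*x - 45) dx = 13.
Total area = 245 + 13 = 258.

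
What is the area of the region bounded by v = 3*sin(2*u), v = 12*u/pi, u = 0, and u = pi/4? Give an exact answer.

On [0, pi/4], (3*sin(2*u)) - (12*u/pi) = -12*u/pi + 3*sin(2*u) is ≥ 0 throughout, so the area is a single integral of |-12*u/pi + 3*sin(2*u)|.
∫[0,pi/4] (-12*u/pi + 3*sin(2*u)) du = 3/2 - 3*pi/8.

3/2 - 3*pi/8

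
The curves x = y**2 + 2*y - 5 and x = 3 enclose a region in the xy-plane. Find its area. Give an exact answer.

Both boundary curves give x as a function of y, so integrate with respect to y. Setting them equal: y**2 + 2*y - 8 = 0, i.e. (y - 2)*(y + 4) = 0, so they meet at y = -4, 2.
For y in [-4, 2], x = y**2 + 2*y - 5 is on the left; area = ∫[-4,2] (-(y**2 + 2*y - 8)) dy = 36.

36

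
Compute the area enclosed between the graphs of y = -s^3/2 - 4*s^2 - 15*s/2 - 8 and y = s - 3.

71/12

Set the curves equal: -s^3/2 - 4*s^2 - 15*s/2 - 8 = s - 3, so -s^3/2 - 4*s^2 - 17*s/2 - 5 = 0, which factors as -(s + 1)*(s + 2)*(s + 5)/2 = 0. The curves meet at s = -5, -2, -1.
On [-5, -2], y = s - 3 is on top; that piece has area ∫[-5,-2] (-(-s^3/2 - 4*s^2 - 17*s/2 - 5)) ds = 45/8.
On [-2, -1], y = -s^3/2 - 4*s^2 - 15*s/2 - 8 is on top; that piece has area ∫[-2,-1] (-s^3/2 - 4*s^2 - 17*s/2 - 5) ds = 7/24.
Total enclosed area = 45/8 + 7/24 = 71/12.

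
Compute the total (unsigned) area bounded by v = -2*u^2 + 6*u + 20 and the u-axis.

The curve meets the u-axis where -2*u^2 + 6*u + 20 = 0, i.e. -2*(u - 5)*(u + 2) = 0, at u = -2, 5.
On [-2, 5] the curve lies above the axis; ∫[-2,5] (-2*u^2 + 6*u + 20) du = 343/3, giving area 343/3.

343/3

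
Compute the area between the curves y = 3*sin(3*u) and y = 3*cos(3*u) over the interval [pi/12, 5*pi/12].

On [pi/12, 5*pi/12], (3*sin(3*u)) - (3*cos(3*u)) = 3*sin(3*u) - 3*cos(3*u) is ≥ 0 throughout, so the area is a single integral of |3*sin(3*u) - 3*cos(3*u)|.
∫[pi/12,5*pi/12] (3*sin(3*u) - 3*cos(3*u)) du = 2*sqrt(2).

2*sqrt(2)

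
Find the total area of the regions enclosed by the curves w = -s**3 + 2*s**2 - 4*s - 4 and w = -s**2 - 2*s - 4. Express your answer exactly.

1/2

Set the curves equal: -s**3 + 2*s**2 - 4*s - 4 = -s**2 - 2*s - 4, so -s**3 + 3*s**2 - 2*s = 0, which factors as -s*(s - 2)*(s - 1) = 0. The curves meet at s = 0, 1, 2.
On [0, 1], w = -s**2 - 2*s - 4 is on top; that piece has area ∫[0,1] (-(-s**3 + 3*s**2 - 2*s)) ds = 1/4.
On [1, 2], w = -s**3 + 2*s**2 - 4*s - 4 is on top; that piece has area ∫[1,2] (-s**3 + 3*s**2 - 2*s) ds = 1/4.
Total enclosed area = 1/4 + 1/4 = 1/2.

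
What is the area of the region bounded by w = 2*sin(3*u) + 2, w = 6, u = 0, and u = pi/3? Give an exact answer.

-4/3 + 4*pi/3

On [0, pi/3], (2*sin(3*u) + 2) - (6) = 2*sin(3*u) - 4 is ≤ 0 throughout, so the area is a single integral of |2*sin(3*u) - 4|.
∫[0,pi/3] (2*sin(3*u) - 4) du = 4/3 - 4*pi/3; the area of that piece is -4/3 + 4*pi/3.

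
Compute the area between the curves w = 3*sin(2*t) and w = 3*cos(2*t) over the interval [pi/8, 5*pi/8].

3*sqrt(2)

On [pi/8, 5*pi/8], (3*sin(2*t)) - (3*cos(2*t)) = 3*sin(2*t) - 3*cos(2*t) is ≥ 0 throughout, so the area is a single integral of |3*sin(2*t) - 3*cos(2*t)|.
∫[pi/8,5*pi/8] (3*sin(2*t) - 3*cos(2*t)) dt = 3*sqrt(2).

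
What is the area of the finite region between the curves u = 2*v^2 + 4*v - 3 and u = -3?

Both boundary curves give u as a function of v, so integrate with respect to v. Setting them equal: 2*v^2 + 4*v = 0, i.e. 2*v*(v + 2) = 0, so they meet at v = -2, 0.
For v in [-2, 0], u = 2*v^2 + 4*v - 3 is on the left; area = ∫[-2,0] (-(2*v^2 + 4*v)) dv = 8/3.

8/3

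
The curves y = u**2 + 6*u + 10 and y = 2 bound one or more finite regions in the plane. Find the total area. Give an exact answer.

Set the curves equal: u**2 + 6*u + 10 = 2, so u**2 + 6*u + 8 = 0, which factors as (u + 2)*(u + 4) = 0. The curves meet at u = -4, -2.
On [-4, -2], y = 2 is on top; that piece has area ∫[-4,-2] (-(u**2 + 6*u + 8)) du = 4/3.

4/3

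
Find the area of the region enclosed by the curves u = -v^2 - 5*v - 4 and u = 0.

Both boundary curves give u as a function of v, so integrate with respect to v. Setting them equal: -v^2 - 5*v - 4 = 0, i.e. -(v + 1)*(v + 4) = 0, so they meet at v = -4, -1.
For v in [-4, -1], u = -v^2 - 5*v - 4 is on the right; area = ∫[-4,-1] (-v^2 - 5*v - 4) dv = 9/2.

9/2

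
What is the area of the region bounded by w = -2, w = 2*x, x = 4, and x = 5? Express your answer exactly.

On [4, 5], (-2) - (2*x) = -2*x - 2 is ≤ 0 throughout, so the area is a single integral of |-2*x - 2|.
∫[4,5] (-2*x - 2) dx = -11; the area of that piece is 11.

11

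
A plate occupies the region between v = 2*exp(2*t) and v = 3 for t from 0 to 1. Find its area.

The difference (2*exp(2*t)) - (3) = 2*exp(2*t) - 3 changes sign at t = -log(2)/2 + log(3)/2 inside [0, 1], so split the integral there.
∫[0,-log(2)/2 + log(3)/2] (2*exp(2*t) - 3) dt = log(2*sqrt(6)/9) + 1/2; the area of that piece is -1/2 + log(3*sqrt(6)/4).
∫[-log(2)/2 + log(3)/2,1] (2*exp(2*t) - 3) dt = -9/2 - 3*log(2)/2 + 3*log(3)/2 + exp(2).
Total area = (-1/2 + log(3*sqrt(6)/4)) + (-9/2 - 3*log(2)/2 + 3*log(3)/2 + exp(2)) = -5 - 7*log(2)/2 + log(6)/2 + 5*log(3)/2 + exp(2).

-5 - 7*log(2)/2 + log(6)/2 + 5*log(3)/2 + exp(2)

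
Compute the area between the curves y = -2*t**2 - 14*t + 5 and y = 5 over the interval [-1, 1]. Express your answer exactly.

The difference (-2*t**2 - 14*t + 5) - (5) = -2*t**2 - 14*t changes sign at t = 0 inside [-1, 1], so split the integral there.
∫[-1,0] (-2*t**2 - 14*t) dt = 19/3.
∫[0,1] (-2*t**2 - 14*t) dt = -23/3; the area of that piece is 23/3.
Total area = 19/3 + 23/3 = 14.

14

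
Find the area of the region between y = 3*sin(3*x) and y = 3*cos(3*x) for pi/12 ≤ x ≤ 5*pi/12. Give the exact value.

On [pi/12, 5*pi/12], (3*sin(3*x)) - (3*cos(3*x)) = 3*sin(3*x) - 3*cos(3*x) is ≥ 0 throughout, so the area is a single integral of |3*sin(3*x) - 3*cos(3*x)|.
∫[pi/12,5*pi/12] (3*sin(3*x) - 3*cos(3*x)) dx = 2*sqrt(2).

2*sqrt(2)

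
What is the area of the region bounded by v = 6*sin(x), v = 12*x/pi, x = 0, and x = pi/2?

6 - 3*pi/2

On [0, pi/2], (6*sin(x)) - (12*x/pi) = -12*x/pi + 6*sin(x) is ≥ 0 throughout, so the area is a single integral of |-12*x/pi + 6*sin(x)|.
∫[0,pi/2] (-12*x/pi + 6*sin(x)) dx = 6 - 3*pi/2.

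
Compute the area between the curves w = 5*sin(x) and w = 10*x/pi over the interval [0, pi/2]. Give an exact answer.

5 - 5*pi/4

On [0, pi/2], (5*sin(x)) - (10*x/pi) = -10*x/pi + 5*sin(x) is ≥ 0 throughout, so the area is a single integral of |-10*x/pi + 5*sin(x)|.
∫[0,pi/2] (-10*x/pi + 5*sin(x)) dx = 5 - 5*pi/4.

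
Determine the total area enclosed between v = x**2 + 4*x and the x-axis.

The curve meets the x-axis where x**2 + 4*x = 0, i.e. x*(x + 4) = 0, at x = -4, 0.
On [-4, 0] the curve lies below the axis; ∫[-4,0] (x**2 + 4*x) dx = -32/3, giving area 32/3.

32/3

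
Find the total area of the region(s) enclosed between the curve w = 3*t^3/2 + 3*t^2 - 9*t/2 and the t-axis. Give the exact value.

The curve meets the t-axis where 3*t^3/2 + 3*t^2 - 9*t/2 = 0, i.e. 3*t*(t - 1)*(t + 3)/2 = 0, at t = -3, 0, 1.
On [-3, 0] the curve lies above the axis; ∫[-3,0] (3*t^3/2 + 3*t^2 - 9*t/2) dt = 135/8, giving area 135/8.
On [0, 1] the curve lies below the axis; ∫[0,1] (3*t^3/2 + 3*t^2 - 9*t/2) dt = -7/8, giving area 7/8.
Total area = 135/8 + 7/8 = 71/4.

71/4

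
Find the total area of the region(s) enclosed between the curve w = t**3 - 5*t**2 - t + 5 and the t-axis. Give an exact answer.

148/3

The curve meets the t-axis where t**3 - 5*t**2 - t + 5 = 0, i.e. (t - 5)*(t - 1)*(t + 1) = 0, at t = -1, 1, 5.
On [-1, 1] the curve lies above the axis; ∫[-1,1] (t**3 - 5*t**2 - t + 5) dt = 20/3, giving area 20/3.
On [1, 5] the curve lies below the axis; ∫[1,5] (t**3 - 5*t**2 - t + 5) dt = -128/3, giving area 128/3.
Total area = 20/3 + 128/3 = 148/3.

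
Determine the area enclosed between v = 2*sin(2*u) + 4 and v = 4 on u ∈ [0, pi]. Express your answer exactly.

4

The difference (2*sin(2*u) + 4) - (4) = 2*sin(2*u) changes sign at u = pi/2 inside [0, pi], so split the integral there.
∫[0,pi/2] (2*sin(2*u)) du = 2.
∫[pi/2,pi] (2*sin(2*u)) du = -2; the area of that piece is 2.
Total area = 2 + 2 = 4.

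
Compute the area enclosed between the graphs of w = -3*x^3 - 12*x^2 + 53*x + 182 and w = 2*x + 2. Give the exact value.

3901/4

Set the curves equal: -3*x^3 - 12*x^2 + 53*x + 182 = 2*x + 2, so -3*x^3 - 12*x^2 + 51*x + 180 = 0, which factors as -3*(x - 4)*(x + 3)*(x + 5) = 0. The curves meet at x = -5, -3, 4.
On [-5, -3], w = 2*x + 2 is on top; that piece has area ∫[-5,-3] (-(-3*x^3 - 12*x^2 + 51*x + 180)) dx = 32.
On [-3, 4], w = -3*x^3 - 12*x^2 + 53*x + 182 is on top; that piece has area ∫[-3,4] (-3*x^3 - 12*x^2 + 51*x + 180) dx = 3773/4.
Total enclosed area = 32 + 3773/4 = 3901/4.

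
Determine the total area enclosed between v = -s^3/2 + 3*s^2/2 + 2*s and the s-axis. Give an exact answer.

The curve meets the s-axis where -s^3/2 + 3*s^2/2 + 2*s = 0, i.e. -s*(s - 4)*(s + 1)/2 = 0, at s = -1, 0, 4.
On [-1, 0] the curve lies below the axis; ∫[-1,0] (-s^3/2 + 3*s^2/2 + 2*s) ds = -3/8, giving area 3/8.
On [0, 4] the curve lies above the axis; ∫[0,4] (-s^3/2 + 3*s^2/2 + 2*s) ds = 16, giving area 16.
Total area = 3/8 + 16 = 131/8.

131/8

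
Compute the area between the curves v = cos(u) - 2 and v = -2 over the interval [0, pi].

2

The difference (cos(u) - 2) - (-2) = cos(u) changes sign at u = pi/2 inside [0, pi], so split the integral there.
∫[0,pi/2] (cos(u)) du = 1.
∫[pi/2,pi] (cos(u)) du = -1; the area of that piece is 1.
Total area = 1 + 1 = 2.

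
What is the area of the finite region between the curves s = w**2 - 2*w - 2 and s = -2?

4/3

Both boundary curves give s as a function of w, so integrate with respect to w. Setting them equal: w**2 - 2*w = 0, i.e. w*(w - 2) = 0, so they meet at w = 0, 2.
For w in [0, 2], s = w**2 - 2*w - 2 is on the left; area = ∫[0,2] (-(w**2 - 2*w)) dw = 4/3.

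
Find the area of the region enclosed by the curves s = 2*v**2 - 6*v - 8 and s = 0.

Both boundary curves give s as a function of v, so integrate with respect to v. Setting them equal: 2*v**2 - 6*v - 8 = 0, i.e. 2*(v - 4)*(v + 1) = 0, so they meet at v = -1, 4.
For v in [-1, 4], s = 2*v**2 - 6*v - 8 is on the left; area = ∫[-1,4] (-(2*v**2 - 6*v - 8)) dv = 125/3.

125/3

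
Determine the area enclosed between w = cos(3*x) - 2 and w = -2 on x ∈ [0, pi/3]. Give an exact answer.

The difference (cos(3*x) - 2) - (-2) = cos(3*x) changes sign at x = pi/6 inside [0, pi/3], so split the integral there.
∫[0,pi/6] (cos(3*x)) dx = 1/3.
∫[pi/6,pi/3] (cos(3*x)) dx = -1/3; the area of that piece is 1/3.
Total area = 1/3 + 1/3 = 2/3.

2/3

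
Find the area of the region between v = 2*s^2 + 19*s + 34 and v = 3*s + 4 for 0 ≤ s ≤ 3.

On [0, 3], (2*s^2 + 19*s + 34) - (3*s + 4) = 2*s^2 + 16*s + 30 is ≥ 0 throughout, so the area is a single integral of |2*s^2 + 16*s + 30|.
∫[0,3] (2*s^2 + 16*s + 30) ds = 180.

180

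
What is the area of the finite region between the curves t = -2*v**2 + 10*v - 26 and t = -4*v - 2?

1/3

Both boundary curves give t as a function of v, so integrate with respect to v. Setting them equal: -2*v**2 + 14*v - 24 = 0, i.e. -2*(v - 4)*(v - 3) = 0, so they meet at v = 3, 4.
For v in [3, 4], t = -2*v**2 + 10*v - 26 is on the right; area = ∫[3,4] (-2*v**2 + 14*v - 24) dv = 1/3.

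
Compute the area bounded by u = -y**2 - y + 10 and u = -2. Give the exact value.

343/6

Both boundary curves give u as a function of y, so integrate with respect to y. Setting them equal: -y**2 - y + 12 = 0, i.e. -(y - 3)*(y + 4) = 0, so they meet at y = -4, 3.
For y in [-4, 3], u = -y**2 - y + 10 is on the right; area = ∫[-4,3] (-y**2 - y + 12) dy = 343/6.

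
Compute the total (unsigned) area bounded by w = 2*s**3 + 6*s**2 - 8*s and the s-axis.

The curve meets the s-axis where 2*s**3 + 6*s**2 - 8*s = 0, i.e. 2*s*(s - 1)*(s + 4) = 0, at s = -4, 0, 1.
On [-4, 0] the curve lies above the axis; ∫[-4,0] (2*s**3 + 6*s**2 - 8*s) ds = 64, giving area 64.
On [0, 1] the curve lies below the axis; ∫[0,1] (2*s**3 + 6*s**2 - 8*s) ds = -3/2, giving area 3/2.
Total area = 64 + 3/2 = 131/2.

131/2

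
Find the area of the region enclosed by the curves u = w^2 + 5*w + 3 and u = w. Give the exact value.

4/3

Both boundary curves give u as a function of w, so integrate with respect to w. Setting them equal: w^2 + 4*w + 3 = 0, i.e. (w + 1)*(w + 3) = 0, so they meet at w = -3, -1.
For w in [-3, -1], u = w^2 + 5*w + 3 is on the left; area = ∫[-3,-1] (-(w^2 + 4*w + 3)) dw = 4/3.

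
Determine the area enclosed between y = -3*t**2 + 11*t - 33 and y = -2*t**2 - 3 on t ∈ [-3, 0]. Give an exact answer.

297/2

On [-3, 0], (-3*t**2 + 11*t - 33) - (-2*t**2 - 3) = -t**2 + 11*t - 30 is ≤ 0 throughout, so the area is a single integral of |-t**2 + 11*t - 30|.
∫[-3,0] (-t**2 + 11*t - 30) dt = -297/2; the area of that piece is 297/2.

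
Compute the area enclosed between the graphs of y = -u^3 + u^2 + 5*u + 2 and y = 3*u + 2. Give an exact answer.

Set the curves equal: -u^3 + u^2 + 5*u + 2 = 3*u + 2, so -u^3 + u^2 + 2*u = 0, which factors as -u*(u - 2)*(u + 1) = 0. The curves meet at u = -1, 0, 2.
On [-1, 0], y = 3*u + 2 is on top; that piece has area ∫[-1,0] (-(-u^3 + u^2 + 2*u)) du = 5/12.
On [0, 2], y = -u^3 + u^2 + 5*u + 2 is on top; that piece has area ∫[0,2] (-u^3 + u^2 + 2*u) du = 8/3.
Total enclosed area = 5/12 + 8/3 = 37/12.

37/12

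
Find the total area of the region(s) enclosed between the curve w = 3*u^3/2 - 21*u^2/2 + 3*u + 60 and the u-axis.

1741/8

The curve meets the u-axis where 3*u^3/2 - 21*u^2/2 + 3*u + 60 = 0, i.e. 3*(u - 5)*(u - 4)*(u + 2)/2 = 0, at u = -2, 4, 5.
On [-2, 4] the curve lies above the axis; ∫[-2,4] (3*u^3/2 - 21*u^2/2 + 3*u + 60) du = 216, giving area 216.
On [4, 5] the curve lies below the axis; ∫[4,5] (3*u^3/2 - 21*u^2/2 + 3*u + 60) du = -13/8, giving area 13/8.
Total area = 216 + 13/8 = 1741/8.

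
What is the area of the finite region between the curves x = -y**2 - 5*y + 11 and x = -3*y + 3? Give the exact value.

36

Both boundary curves give x as a function of y, so integrate with respect to y. Setting them equal: -y**2 - 2*y + 8 = 0, i.e. -(y - 2)*(y + 4) = 0, so they meet at y = -4, 2.
For y in [-4, 2], x = -y**2 - 5*y + 11 is on the right; area = ∫[-4,2] (-y**2 - 2*y + 8) dy = 36.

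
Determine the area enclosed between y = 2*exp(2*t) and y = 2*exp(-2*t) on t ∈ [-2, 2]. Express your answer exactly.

The difference (2*exp(2*t)) - (2*exp(-2*t)) = 2*exp(2*t) - 2*exp(-2*t) changes sign at t = 0 inside [-2, 2], so split the integral there.
∫[-2,0] (2*exp(2*t) - 2*exp(-2*t)) dt = -exp(4) - exp(-4) + 2; the area of that piece is -2 + exp(-4) + exp(4).
∫[0,2] (2*exp(2*t) - 2*exp(-2*t)) dt = -2 + exp(-4) + exp(4).
Total area = (-2 + exp(-4) + exp(4)) + (-2 + exp(-4) + exp(4)) = -4 + 2*exp(-4) + 2*exp(4).

-4 + 2*exp(-4) + 2*exp(4)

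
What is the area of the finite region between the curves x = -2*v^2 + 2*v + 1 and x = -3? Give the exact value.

9

Both boundary curves give x as a function of v, so integrate with respect to v. Setting them equal: -2*v^2 + 2*v + 4 = 0, i.e. -2*(v - 2)*(v + 1) = 0, so they meet at v = -1, 2.
For v in [-1, 2], x = -2*v^2 + 2*v + 1 is on the right; area = ∫[-1,2] (-2*v^2 + 2*v + 4) dv = 9.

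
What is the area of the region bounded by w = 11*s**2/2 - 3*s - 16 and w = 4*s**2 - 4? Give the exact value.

54

Set the curves equal: 11*s**2/2 - 3*s - 16 = 4*s**2 - 4, so 3*s**2/2 - 3*s - 12 = 0, which factors as 3*(s - 4)*(s + 2)/2 = 0. The curves meet at s = -2, 4.
On [-2, 4], w = 4*s**2 - 4 is on top; that piece has area ∫[-2,4] (-(3*s**2/2 - 3*s - 12)) ds = 54.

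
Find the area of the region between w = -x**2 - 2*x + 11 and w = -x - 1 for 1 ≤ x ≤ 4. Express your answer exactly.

91/6

The difference (-x**2 - 2*x + 11) - (-x - 1) = -x**2 - x + 12 changes sign at x = 3 inside [1, 4], so split the integral there.
∫[1,3] (-x**2 - x + 12) dx = 34/3.
∫[3,4] (-x**2 - x + 12) dx = -23/6; the area of that piece is 23/6.
Total area = 34/3 + 23/6 = 91/6.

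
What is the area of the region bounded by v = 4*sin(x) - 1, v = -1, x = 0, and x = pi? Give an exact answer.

8

On [0, pi], (4*sin(x) - 1) - (-1) = 4*sin(x) is ≥ 0 throughout, so the area is a single integral of |4*sin(x)|.
∫[0,pi] (4*sin(x)) dx = 8.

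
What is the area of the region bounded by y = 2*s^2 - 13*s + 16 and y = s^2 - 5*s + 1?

4/3

Set the curves equal: 2*s^2 - 13*s + 16 = s^2 - 5*s + 1, so s^2 - 8*s + 15 = 0, which factors as (s - 5)*(s - 3) = 0. The curves meet at s = 3, 5.
On [3, 5], y = s^2 - 5*s + 1 is on top; that piece has area ∫[3,5] (-(s^2 - 8*s + 15)) ds = 4/3.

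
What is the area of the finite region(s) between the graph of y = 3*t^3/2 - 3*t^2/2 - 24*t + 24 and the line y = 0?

The curve meets the t-axis where 3*t^3/2 - 3*t^2/2 - 24*t + 24 = 0, i.e. 3*(t - 4)*(t - 1)*(t + 4)/2 = 0, at t = -4, 1, 4.
On [-4, 1] the curve lies above the axis; ∫[-4,1] (3*t^3/2 - 3*t^2/2 - 24*t + 24) dt = 1375/8, giving area 1375/8.
On [1, 4] the curve lies below the axis; ∫[1,4] (3*t^3/2 - 3*t^2/2 - 24*t + 24) dt = -351/8, giving area 351/8.
Total area = 1375/8 + 351/8 = 863/4.

863/4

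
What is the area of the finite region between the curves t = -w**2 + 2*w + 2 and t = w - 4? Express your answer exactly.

Both boundary curves give t as a function of w, so integrate with respect to w. Setting them equal: -w**2 + w + 6 = 0, i.e. -(w - 3)*(w + 2) = 0, so they meet at w = -2, 3.
For w in [-2, 3], t = -w**2 + 2*w + 2 is on the right; area = ∫[-2,3] (-w**2 + w + 6) dw = 125/6.

125/6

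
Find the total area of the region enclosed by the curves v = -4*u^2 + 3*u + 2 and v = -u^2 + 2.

1/2

Set the curves equal: -4*u^2 + 3*u + 2 = -u^2 + 2, so -3*u^2 + 3*u = 0, which factors as -3*u*(u - 1) = 0. The curves meet at u = 0, 1.
On [0, 1], v = -4*u^2 + 3*u + 2 is on top; that piece has area ∫[0,1] (-3*u^2 + 3*u) du = 1/2.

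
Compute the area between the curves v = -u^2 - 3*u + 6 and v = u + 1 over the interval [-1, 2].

The difference (-u^2 - 3*u + 6) - (u + 1) = -u^2 - 4*u + 5 changes sign at u = 1 inside [-1, 2], so split the integral there.
∫[-1,1] (-u^2 - 4*u + 5) du = 28/3.
∫[1,2] (-u^2 - 4*u + 5) du = -10/3; the area of that piece is 10/3.
Total area = 28/3 + 10/3 = 38/3.

38/3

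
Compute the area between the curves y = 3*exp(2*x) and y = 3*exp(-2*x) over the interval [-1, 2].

The difference (3*exp(2*x)) - (3*exp(-2*x)) = 3*exp(2*x) - 3*exp(-2*x) changes sign at x = 0 inside [-1, 2], so split the integral there.
∫[-1,0] (3*exp(2*x) - 3*exp(-2*x)) dx = -3*exp(2)/2 - 3*exp(-2)/2 + 3; the area of that piece is -3 + 3*exp(-2)/2 + 3*exp(2)/2.
∫[0,2] (3*exp(2*x) - 3*exp(-2*x)) dx = -3 + 3*exp(-4)/2 + 3*exp(4)/2.
Total area = (-3 + 3*exp(-2)/2 + 3*exp(2)/2) + (-3 + 3*exp(-4)/2 + 3*exp(4)/2) = -6 + 3*exp(-4)/2 + 3*exp(-2)/2 + 3*exp(2)/2 + 3*exp(4)/2.

-6 + 3*exp(-4)/2 + 3*exp(-2)/2 + 3*exp(2)/2 + 3*exp(4)/2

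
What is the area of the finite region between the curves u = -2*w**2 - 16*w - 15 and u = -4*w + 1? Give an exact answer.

8/3

Both boundary curves give u as a function of w, so integrate with respect to w. Setting them equal: -2*w**2 - 12*w - 16 = 0, i.e. -2*(w + 2)*(w + 4) = 0, so they meet at w = -4, -2.
For w in [-4, -2], u = -2*w**2 - 16*w - 15 is on the right; area = ∫[-4,-2] (-2*w**2 - 12*w - 16) dw = 8/3.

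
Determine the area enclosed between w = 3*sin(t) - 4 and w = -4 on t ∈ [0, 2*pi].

12

The difference (3*sin(t) - 4) - (-4) = 3*sin(t) changes sign at t = pi inside [0, 2*pi], so split the integral there.
∫[0,pi] (3*sin(t)) dt = 6.
∫[pi,2*pi] (3*sin(t)) dt = -6; the area of that piece is 6.
Total area = 6 + 6 = 12.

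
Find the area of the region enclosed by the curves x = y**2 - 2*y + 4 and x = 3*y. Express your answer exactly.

Both boundary curves give x as a function of y, so integrate with respect to y. Setting them equal: y**2 - 5*y + 4 = 0, i.e. (y - 4)*(y - 1) = 0, so they meet at y = 1, 4.
For y in [1, 4], x = y**2 - 2*y + 4 is on the left; area = ∫[1,4] (-(y**2 - 5*y + 4)) dy = 9/2.

9/2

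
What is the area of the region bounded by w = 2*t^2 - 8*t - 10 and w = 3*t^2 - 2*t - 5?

Set the curves equal: 2*t^2 - 8*t - 10 = 3*t^2 - 2*t - 5, so -t^2 - 6*t - 5 = 0, which factors as -(t + 1)*(t + 5) = 0. The curves meet at t = -5, -1.
On [-5, -1], w = 2*t^2 - 8*t - 10 is on top; that piece has area ∫[-5,-1] (-t^2 - 6*t - 5) dt = 32/3.

32/3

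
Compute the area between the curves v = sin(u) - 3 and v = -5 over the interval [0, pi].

2 + 2*pi

On [0, pi], (sin(u) - 3) - (-5) = sin(u) + 2 is ≥ 0 throughout, so the area is a single integral of |sin(u) + 2|.
∫[0,pi] (sin(u) + 2) du = 2 + 2*pi.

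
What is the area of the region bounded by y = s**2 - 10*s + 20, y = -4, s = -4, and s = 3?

700/3

On [-4, 3], (s**2 - 10*s + 20) - (-4) = s**2 - 10*s + 24 is ≥ 0 throughout, so the area is a single integral of |s**2 - 10*s + 24|.
∫[-4,3] (s**2 - 10*s + 24) ds = 700/3.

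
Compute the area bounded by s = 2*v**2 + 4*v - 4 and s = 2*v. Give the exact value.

9

Both boundary curves give s as a function of v, so integrate with respect to v. Setting them equal: 2*v**2 + 2*v - 4 = 0, i.e. 2*(v - 1)*(v + 2) = 0, so they meet at v = -2, 1.
For v in [-2, 1], s = 2*v**2 + 4*v - 4 is on the left; area = ∫[-2,1] (-(2*v**2 + 2*v - 4)) dv = 9.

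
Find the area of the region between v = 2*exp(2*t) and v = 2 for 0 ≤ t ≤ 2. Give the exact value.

On [0, 2], (2*exp(2*t)) - (2) = 2*exp(2*t) - 2 is ≥ 0 throughout, so the area is a single integral of |2*exp(2*t) - 2|.
∫[0,2] (2*exp(2*t) - 2) dt = -5 + exp(4).

-5 + exp(4)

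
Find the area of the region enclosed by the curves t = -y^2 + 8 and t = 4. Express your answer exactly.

Both boundary curves give t as a function of y, so integrate with respect to y. Setting them equal: -y^2 + 4 = 0, i.e. -(y - 2)*(y + 2) = 0, so they meet at y = -2, 2.
For y in [-2, 2], t = -y^2 + 8 is on the right; area = ∫[-2,2] (-y^2 + 4) dy = 32/3.

32/3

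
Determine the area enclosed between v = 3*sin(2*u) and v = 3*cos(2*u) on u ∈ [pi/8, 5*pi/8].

On [pi/8, 5*pi/8], (3*sin(2*u)) - (3*cos(2*u)) = 3*sin(2*u) - 3*cos(2*u) is ≥ 0 throughout, so the area is a single integral of |3*sin(2*u) - 3*cos(2*u)|.
∫[pi/8,5*pi/8] (3*sin(2*u) - 3*cos(2*u)) du = 3*sqrt(2).

3*sqrt(2)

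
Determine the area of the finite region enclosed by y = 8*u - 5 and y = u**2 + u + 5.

9/2

Set the curves equal: 8*u - 5 = u**2 + u + 5, so -u**2 + 7*u - 10 = 0, which factors as -(u - 5)*(u - 2) = 0. The curves meet at u = 2, 5.
On [2, 5], y = 8*u - 5 is on top; that piece has area ∫[2,5] (-u**2 + 7*u - 10) du = 9/2.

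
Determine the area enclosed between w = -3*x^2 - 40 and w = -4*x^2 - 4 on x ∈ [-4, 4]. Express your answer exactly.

On [-4, 4], (-3*x^2 - 40) - (-4*x^2 - 4) = x^2 - 36 is ≤ 0 throughout, so the area is a single integral of |x^2 - 36|.
∫[-4,4] (x^2 - 36) dx = -736/3; the area of that piece is 736/3.

736/3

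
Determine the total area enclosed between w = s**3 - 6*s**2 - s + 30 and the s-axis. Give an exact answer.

407/4

The curve meets the s-axis where s**3 - 6*s**2 - s + 30 = 0, i.e. (s - 5)*(s - 3)*(s + 2) = 0, at s = -2, 3, 5.
On [-2, 3] the curve lies above the axis; ∫[-2,3] (s**3 - 6*s**2 - s + 30) ds = 375/4, giving area 375/4.
On [3, 5] the curve lies below the axis; ∫[3,5] (s**3 - 6*s**2 - s + 30) ds = -8, giving area 8.
Total area = 375/4 + 8 = 407/4.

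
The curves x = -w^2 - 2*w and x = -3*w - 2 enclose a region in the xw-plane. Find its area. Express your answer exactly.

Both boundary curves give x as a function of w, so integrate with respect to w. Setting them equal: -w^2 + w + 2 = 0, i.e. -(w - 2)*(w + 1) = 0, so they meet at w = -1, 2.
For w in [-1, 2], x = -w^2 - 2*w is on the right; area = ∫[-1,2] (-w^2 + w + 2) dw = 9/2.

9/2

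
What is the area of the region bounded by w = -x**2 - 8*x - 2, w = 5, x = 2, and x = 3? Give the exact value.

On [2, 3], (-x**2 - 8*x - 2) - (5) = -x**2 - 8*x - 7 is ≤ 0 throughout, so the area is a single integral of |-x**2 - 8*x - 7|.
∫[2,3] (-x**2 - 8*x - 7) dx = -100/3; the area of that piece is 100/3.

100/3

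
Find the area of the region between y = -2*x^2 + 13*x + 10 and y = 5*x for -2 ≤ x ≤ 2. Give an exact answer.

The difference (-2*x^2 + 13*x + 10) - (5*x) = -2*x^2 + 8*x + 10 changes sign at x = -1 inside [-2, 2], so split the integral there.
∫[-2,-1] (-2*x^2 + 8*x + 10) dx = -20/3; the area of that piece is 20/3.
∫[-1,2] (-2*x^2 + 8*x + 10) dx = 36.
Total area = 20/3 + 36 = 128/3.

128/3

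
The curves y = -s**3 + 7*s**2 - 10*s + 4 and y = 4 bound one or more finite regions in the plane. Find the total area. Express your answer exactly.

253/12

Set the curves equal: -s**3 + 7*s**2 - 10*s + 4 = 4, so -s**3 + 7*s**2 - 10*s = 0, which factors as -s*(s - 5)*(s - 2) = 0. The curves meet at s = 0, 2, 5.
On [0, 2], y = 4 is on top; that piece has area ∫[0,2] (-(-s**3 + 7*s**2 - 10*s)) ds = 16/3.
On [2, 5], y = -s**3 + 7*s**2 - 10*s + 4 is on top; that piece has area ∫[2,5] (-s**3 + 7*s**2 - 10*s) ds = 63/4.
Total enclosed area = 16/3 + 63/4 = 253/12.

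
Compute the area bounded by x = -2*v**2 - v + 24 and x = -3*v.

343/3

Both boundary curves give x as a function of v, so integrate with respect to v. Setting them equal: -2*v**2 + 2*v + 24 = 0, i.e. -2*(v - 4)*(v + 3) = 0, so they meet at v = -3, 4.
For v in [-3, 4], x = -2*v**2 - v + 24 is on the right; area = ∫[-3,4] (-2*v**2 + 2*v + 24) dv = 343/3.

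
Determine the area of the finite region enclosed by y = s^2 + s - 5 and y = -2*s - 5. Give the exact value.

Set the curves equal: s^2 + s - 5 = -2*s - 5, so s^2 + 3*s = 0, which factors as s*(s + 3) = 0. The curves meet at s = -3, 0.
On [-3, 0], y = -2*s - 5 is on top; that piece has area ∫[-3,0] (-(s^2 + 3*s)) ds = 9/2.

9/2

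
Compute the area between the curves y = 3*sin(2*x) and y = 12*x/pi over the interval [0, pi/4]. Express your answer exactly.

On [0, pi/4], (3*sin(2*x)) - (12*x/pi) = -12*x/pi + 3*sin(2*x) is ≥ 0 throughout, so the area is a single integral of |-12*x/pi + 3*sin(2*x)|.
∫[0,pi/4] (-12*x/pi + 3*sin(2*x)) dx = 3/2 - 3*pi/8.

3/2 - 3*pi/8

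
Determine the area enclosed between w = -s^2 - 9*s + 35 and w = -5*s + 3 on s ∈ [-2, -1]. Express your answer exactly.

On [-2, -1], (-s^2 - 9*s + 35) - (-5*s + 3) = -s^2 - 4*s + 32 is ≥ 0 throughout, so the area is a single integral of |-s^2 - 4*s + 32|.
∫[-2,-1] (-s^2 - 4*s + 32) ds = 107/3.

107/3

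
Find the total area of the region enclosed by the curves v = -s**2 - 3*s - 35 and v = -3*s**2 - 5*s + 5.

Set the curves equal: -s**2 - 3*s - 35 = -3*s**2 - 5*s + 5, so 2*s**2 + 2*s - 40 = 0, which factors as 2*(s - 4)*(s + 5) = 0. The curves meet at s = -5, 4.
On [-5, 4], v = -3*s**2 - 5*s + 5 is on top; that piece has area ∫[-5,4] (-(2*s**2 + 2*s - 40)) ds = 243.

243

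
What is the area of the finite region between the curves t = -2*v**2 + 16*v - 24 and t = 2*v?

Both boundary curves give t as a function of v, so integrate with respect to v. Setting them equal: -2*v**2 + 14*v - 24 = 0, i.e. -2*(v - 4)*(v - 3) = 0, so they meet at v = 3, 4.
For v in [3, 4], t = -2*v**2 + 16*v - 24 is on the right; area = ∫[3,4] (-2*v**2 + 14*v - 24) dv = 1/3.

1/3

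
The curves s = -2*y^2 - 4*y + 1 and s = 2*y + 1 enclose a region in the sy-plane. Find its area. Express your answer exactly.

9

Both boundary curves give s as a function of y, so integrate with respect to y. Setting them equal: -2*y^2 - 6*y = 0, i.e. -2*y*(y + 3) = 0, so they meet at y = -3, 0.
For y in [-3, 0], s = -2*y^2 - 4*y + 1 is on the right; area = ∫[-3,0] (-2*y^2 - 6*y) dy = 9.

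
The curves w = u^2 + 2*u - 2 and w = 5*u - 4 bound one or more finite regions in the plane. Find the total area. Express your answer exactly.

Set the curves equal: u^2 + 2*u - 2 = 5*u - 4, so u^2 - 3*u + 2 = 0, which factors as (u - 2)*(u - 1) = 0. The curves meet at u = 1, 2.
On [1, 2], w = 5*u - 4 is on top; that piece has area ∫[1,2] (-(u^2 - 3*u + 2)) du = 1/6.

1/6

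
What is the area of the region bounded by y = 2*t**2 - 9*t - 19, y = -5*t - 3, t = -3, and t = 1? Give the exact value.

The difference (2*t**2 - 9*t - 19) - (-5*t - 3) = 2*t**2 - 4*t - 16 changes sign at t = -2 inside [-3, 1], so split the integral there.
∫[-3,-2] (2*t**2 - 4*t - 16) dt = 20/3.
∫[-2,1] (2*t**2 - 4*t - 16) dt = -36; the area of that piece is 36.
Total area = 20/3 + 36 = 128/3.

128/3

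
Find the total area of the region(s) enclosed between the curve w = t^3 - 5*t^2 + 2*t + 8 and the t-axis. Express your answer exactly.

The curve meets the t-axis where t^3 - 5*t^2 + 2*t + 8 = 0, i.e. (t - 4)*(t - 2)*(t + 1) = 0, at t = -1, 2, 4.
On [-1, 2] the curve lies above the axis; ∫[-1,2] (t^3 - 5*t^2 + 2*t + 8) dt = 63/4, giving area 63/4.
On [2, 4] the curve lies below the axis; ∫[2,4] (t^3 - 5*t^2 + 2*t + 8) dt = -16/3, giving area 16/3.
Total area = 63/4 + 16/3 = 253/12.

253/12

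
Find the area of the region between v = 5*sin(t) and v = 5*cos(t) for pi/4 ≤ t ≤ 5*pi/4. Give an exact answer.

10*sqrt(2)

On [pi/4, 5*pi/4], (5*sin(t)) - (5*cos(t)) = 5*sin(t) - 5*cos(t) is ≥ 0 throughout, so the area is a single integral of |5*sin(t) - 5*cos(t)|.
∫[pi/4,5*pi/4] (5*sin(t) - 5*cos(t)) dt = 10*sqrt(2).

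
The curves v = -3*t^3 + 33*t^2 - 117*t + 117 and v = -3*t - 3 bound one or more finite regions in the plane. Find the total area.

Set the curves equal: -3*t^3 + 33*t^2 - 117*t + 117 = -3*t - 3, so -3*t^3 + 33*t^2 - 114*t + 120 = 0, which factors as -3*(t - 5)*(t - 4)*(t - 2) = 0. The curves meet at t = 2, 4, 5.
On [2, 4], v = -3*t - 3 is on top; that piece has area ∫[2,4] (-(-3*t^3 + 33*t^2 - 114*t + 120)) dt = 8.
On [4, 5], v = -3*t^3 + 33*t^2 - 117*t + 117 is on top; that piece has area ∫[4,5] (-3*t^3 + 33*t^2 - 114*t + 120) dt = 5/4.
Total enclosed area = 8 + 5/4 = 37/4.

37/4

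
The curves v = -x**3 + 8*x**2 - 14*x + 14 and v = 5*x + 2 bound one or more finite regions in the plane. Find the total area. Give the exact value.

Set the curves equal: -x**3 + 8*x**2 - 14*x + 14 = 5*x + 2, so -x**3 + 8*x**2 - 19*x + 12 = 0, which factors as -(x - 4)*(x - 3)*(x - 1) = 0. The curves meet at x = 1, 3, 4.
On [1, 3], v = 5*x + 2 is on top; that piece has area ∫[1,3] (-(-x**3 + 8*x**2 - 19*x + 12)) dx = 8/3.
On [3, 4], v = -x**3 + 8*x**2 - 14*x + 14 is on top; that piece has area ∫[3,4] (-x**3 + 8*x**2 - 19*x + 12) dx = 5/12.
Total enclosed area = 8/3 + 5/12 = 37/12.

37/12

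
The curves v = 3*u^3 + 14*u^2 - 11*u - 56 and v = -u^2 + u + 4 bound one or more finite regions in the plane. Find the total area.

937/4

Set the curves equal: 3*u^3 + 14*u^2 - 11*u - 56 = -u^2 + u + 4, so 3*u^3 + 15*u^2 - 12*u - 60 = 0, which factors as 3*(u - 2)*(u + 2)*(u + 5) = 0. The curves meet at u = -5, -2, 2.
On [-5, -2], v = 3*u^3 + 14*u^2 - 11*u - 56 is on top; that piece has area ∫[-5,-2] (3*u^3 + 15*u^2 - 12*u - 60) du = 297/4.
On [-2, 2], v = -u^2 + u + 4 is on top; that piece has area ∫[-2,2] (-(3*u^3 + 15*u^2 - 12*u - 60)) du = 160.
Total enclosed area = 297/4 + 160 = 937/4.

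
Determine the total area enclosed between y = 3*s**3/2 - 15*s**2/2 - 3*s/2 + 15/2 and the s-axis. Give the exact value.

74

The curve meets the s-axis where 3*s**3/2 - 15*s**2/2 - 3*s/2 + 15/2 = 0, i.e. 3*(s - 5)*(s - 1)*(s + 1)/2 = 0, at s = -1, 1, 5.
On [-1, 1] the curve lies above the axis; ∫[-1,1] (3*s**3/2 - 15*s**2/2 - 3*s/2 + 15/2) ds = 10, giving area 10.
On [1, 5] the curve lies below the axis; ∫[1,5] (3*s**3/2 - 15*s**2/2 - 3*s/2 + 15/2) ds = -64, giving area 64.
Total area = 10 + 64 = 74.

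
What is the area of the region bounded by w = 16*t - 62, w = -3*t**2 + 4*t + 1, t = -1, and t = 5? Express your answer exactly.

The difference (16*t - 62) - (-3*t**2 + 4*t + 1) = 3*t**2 + 12*t - 63 changes sign at t = 3 inside [-1, 5], so split the integral there.
∫[-1,3] (3*t**2 + 12*t - 63) dt = -176; the area of that piece is 176.
∫[3,5] (3*t**2 + 12*t - 63) dt = 68.
Total area = 176 + 68 = 244.

244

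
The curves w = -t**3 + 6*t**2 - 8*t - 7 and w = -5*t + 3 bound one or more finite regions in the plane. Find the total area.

Set the curves equal: -t**3 + 6*t**2 - 8*t - 7 = -5*t + 3, so -t**3 + 6*t**2 - 3*t - 10 = 0, which factors as -(t - 5)*(t - 2)*(t + 1) = 0. The curves meet at t = -1, 2, 5.
On [-1, 2], w = -5*t + 3 is on top; that piece has area ∫[-1,2] (-(-t**3 + 6*t**2 - 3*t - 10)) dt = 81/4.
On [2, 5], w = -t**3 + 6*t**2 - 8*t - 7 is on top; that piece has area ∫[2,5] (-t**3 + 6*t**2 - 3*t - 10) dt = 81/4.
Total enclosed area = 81/4 + 81/4 = 81/2.

81/2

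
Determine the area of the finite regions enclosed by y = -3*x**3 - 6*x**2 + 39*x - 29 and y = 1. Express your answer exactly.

1741/4

Set the curves equal: -3*x**3 - 6*x**2 + 39*x - 29 = 1, so -3*x**3 - 6*x**2 + 39*x - 30 = 0, which factors as -3*(x - 2)*(x - 1)*(x + 5) = 0. The curves meet at x = -5, 1, 2.
On [-5, 1], y = 1 is on top; that piece has area ∫[-5,1] (-(-3*x**3 - 6*x**2 + 39*x - 30)) dx = 432.
On [1, 2], y = -3*x**3 - 6*x**2 + 39*x - 29 is on top; that piece has area ∫[1,2] (-3*x**3 - 6*x**2 + 39*x - 30) dx = 13/4.
Total enclosed area = 432 + 13/4 = 1741/4.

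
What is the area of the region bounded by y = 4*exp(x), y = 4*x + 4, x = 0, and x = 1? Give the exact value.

On [0, 1], (4*exp(x)) - (4*x + 4) = -4*x + 4*exp(x) - 4 is ≥ 0 throughout, so the area is a single integral of |-4*x + 4*exp(x) - 4|.
∫[0,1] (-4*x + 4*exp(x) - 4) dx = -10 + 4*exp(1).

-10 + 4*exp(1)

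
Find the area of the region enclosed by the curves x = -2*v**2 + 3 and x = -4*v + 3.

Both boundary curves give x as a function of v, so integrate with respect to v. Setting them equal: -2*v**2 + 4*v = 0, i.e. -2*v*(v - 2) = 0, so they meet at v = 0, 2.
For v in [0, 2], x = -2*v**2 + 3 is on the right; area = ∫[0,2] (-2*v**2 + 4*v) dv = 8/3.

8/3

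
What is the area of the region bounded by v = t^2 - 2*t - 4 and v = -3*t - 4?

1/6

Set the curves equal: t^2 - 2*t - 4 = -3*t - 4, so t^2 + t = 0, which factors as t*(t + 1) = 0. The curves meet at t = -1, 0.
On [-1, 0], v = -3*t - 4 is on top; that piece has area ∫[-1,0] (-(t^2 + t)) dt = 1/6.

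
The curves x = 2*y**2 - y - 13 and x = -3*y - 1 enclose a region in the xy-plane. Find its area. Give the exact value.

125/3

Both boundary curves give x as a function of y, so integrate with respect to y. Setting them equal: 2*y**2 + 2*y - 12 = 0, i.e. 2*(y - 2)*(y + 3) = 0, so they meet at y = -3, 2.
For y in [-3, 2], x = 2*y**2 - y - 13 is on the left; area = ∫[-3,2] (-(2*y**2 + 2*y - 12)) dy = 125/3.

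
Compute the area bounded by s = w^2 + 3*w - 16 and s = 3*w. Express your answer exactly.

Both boundary curves give s as a function of w, so integrate with respect to w. Setting them equal: w^2 - 16 = 0, i.e. (w - 4)*(w + 4) = 0, so they meet at w = -4, 4.
For w in [-4, 4], s = w^2 + 3*w - 16 is on the left; area = ∫[-4,4] (-(w^2 - 16)) dw = 256/3.

256/3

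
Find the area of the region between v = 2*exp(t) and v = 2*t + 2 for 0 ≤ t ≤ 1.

-5 + 2*exp(1)

On [0, 1], (2*exp(t)) - (2*t + 2) = -2*t + 2*exp(t) - 2 is ≥ 0 throughout, so the area is a single integral of |-2*t + 2*exp(t) - 2|.
∫[0,1] (-2*t + 2*exp(t) - 2) dt = -5 + 2*exp(1).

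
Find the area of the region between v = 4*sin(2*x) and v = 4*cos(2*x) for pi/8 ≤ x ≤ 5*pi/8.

4*sqrt(2)

On [pi/8, 5*pi/8], (4*sin(2*x)) - (4*cos(2*x)) = 4*sin(2*x) - 4*cos(2*x) is ≥ 0 throughout, so the area is a single integral of |4*sin(2*x) - 4*cos(2*x)|.
∫[pi/8,5*pi/8] (4*sin(2*x) - 4*cos(2*x)) dx = 4*sqrt(2).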